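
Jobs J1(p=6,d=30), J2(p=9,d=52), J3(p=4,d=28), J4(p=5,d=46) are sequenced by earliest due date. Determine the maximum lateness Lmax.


EDD order: J3 → J1 → J4 → J2
Completion and lateness:
  J3: C=4, d=28, L=4-28=-24
  J1: C=10, d=30, L=10-30=-20
  J4: C=15, d=46, L=15-46=-31
  J2: C=24, d=52, L=24-52=-28
Lmax = max(-24, -20, -31, -28)
= -20


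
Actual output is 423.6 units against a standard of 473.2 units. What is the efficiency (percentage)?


Efficiency = (actual / standard) × 100
= (423.6 / 473.2) × 100
= 89.5%


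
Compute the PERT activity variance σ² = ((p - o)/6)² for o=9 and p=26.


σ² = ((p - o) / 6)² = (p - o)² / 36
= (26 - 9)² / 36
= 17² / 36
= 289 / 36
= 8.0278


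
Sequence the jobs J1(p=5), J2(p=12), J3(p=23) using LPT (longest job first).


LPT: sort by longest processing time first
  J3: p=23
  J2: p=12
  J1: p=5
Order: J3 → J2 → J1


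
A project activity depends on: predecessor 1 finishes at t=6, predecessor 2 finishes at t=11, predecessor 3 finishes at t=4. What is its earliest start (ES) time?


ES = max of all predecessor completion times
Predecessors: [6, 11, 4]
ES = max(6, 11, 4)
= 11


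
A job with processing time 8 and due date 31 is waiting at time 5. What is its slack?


Slack = due - current_time - processing
= 31 - 5 - 8
= 18


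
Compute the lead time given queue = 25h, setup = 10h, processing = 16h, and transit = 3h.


Lead time = queue + setup + processing + transit
= 25 + 10 + 16 + 3
= 54 hours


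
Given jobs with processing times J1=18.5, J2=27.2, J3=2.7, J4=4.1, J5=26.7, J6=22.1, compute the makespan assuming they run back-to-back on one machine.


Sequential makespan: sum all processing times
= 18.5 + 27.2 + 2.7 + 4.1 + 26.7 + 22.1
= 101.3 time units


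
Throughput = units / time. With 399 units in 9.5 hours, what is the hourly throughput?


Throughput = units / time
= 399 / 9.5
= 42.0 units/hour


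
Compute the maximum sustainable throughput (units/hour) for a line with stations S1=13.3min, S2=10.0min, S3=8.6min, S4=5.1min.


Bottleneck = longest station time
Station times: [13.3, 10.0, 8.6, 5.1]
Max = 13.3 min
Rate = 60 / 13.3
= 4.51 units/hour (bottleneck: 13.3min)


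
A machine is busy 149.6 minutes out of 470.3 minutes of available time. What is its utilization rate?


Utilization = busy / total × 100
= 149.6 / 470.3 × 100
= 31.8%


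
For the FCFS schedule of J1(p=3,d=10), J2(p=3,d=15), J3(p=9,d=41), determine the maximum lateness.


Lateness per job (L = C - d):
  J1: C=3, d=10, L=-7
  J2: C=6, d=15, L=-9
  J3: C=15, d=41, L=-26
Lmax = max(-7, -9, -26)
= -7


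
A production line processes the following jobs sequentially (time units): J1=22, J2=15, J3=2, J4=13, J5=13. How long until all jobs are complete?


Sequential makespan: sum all processing times
= 22 + 15 + 2 + 13 + 13
= 65 time units


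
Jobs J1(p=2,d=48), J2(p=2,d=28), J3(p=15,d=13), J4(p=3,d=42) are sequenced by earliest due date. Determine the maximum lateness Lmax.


EDD order: J3 → J2 → J4 → J1
Completion and lateness:
  J3: C=15, d=13, L=15-13=2
  J2: C=17, d=28, L=17-28=-11
  J4: C=20, d=42, L=20-42=-22
  J1: C=22, d=48, L=22-48=-26
Lmax = max(2, -11, -22, -26)
= 2


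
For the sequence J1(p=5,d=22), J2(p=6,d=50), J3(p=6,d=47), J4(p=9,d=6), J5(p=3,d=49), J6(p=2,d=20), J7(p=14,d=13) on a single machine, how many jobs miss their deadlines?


Completion vs due date:
  J1: C=5, d=22 → on time
  J2: C=11, d=50 → on time
  J3: C=17, d=47 → on time
  J4: C=26, d=6 → TARDY
  J5: C=29, d=49 → on time
  J6: C=31, d=20 → TARDY
  J7: C=45, d=13 → TARDY
Tardy jobs: J4, J6, J7
Count = 3


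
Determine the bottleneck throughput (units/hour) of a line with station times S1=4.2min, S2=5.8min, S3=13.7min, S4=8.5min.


Bottleneck = longest station time
Station times: [4.2, 5.8, 13.7, 8.5]
Max = 13.7 min
Rate = 60 / 13.7
= 4.38 units/hour (bottleneck: 13.7min)


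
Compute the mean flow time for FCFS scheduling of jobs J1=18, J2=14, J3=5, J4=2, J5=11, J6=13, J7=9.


Completion times:
  J1: completes at 18
  J2: completes at 32
  J3: completes at 37
  J4: completes at 39
  J5: completes at 50
  J6: completes at 63
  J7: completes at 72
Sum = 311
Average = 311/7
= 44.43


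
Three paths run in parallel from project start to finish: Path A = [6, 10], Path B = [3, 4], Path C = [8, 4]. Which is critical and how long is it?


Path A: 6 + 10 = 16
Path B: 3 + 4 = 7
Path C: 8 + 4 = 12
Critical path = longest = max(16, 7, 12)
= 16 (Path A)


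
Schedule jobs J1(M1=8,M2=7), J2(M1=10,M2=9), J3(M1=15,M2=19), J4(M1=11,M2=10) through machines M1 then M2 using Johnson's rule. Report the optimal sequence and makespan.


Johnson's rule:
Group 1 (M1≤M2, sort by M1): ['J3']
Group 2 (M1>M2, sort desc M2): ['J4', 'J2', 'J1']
Sequence: J3 → J4 → J2 → J1
Makespan calculation:
  J3: M1 done=15, M2 done=34
  J4: M1 done=26, M2 done=44
  J2: M1 done=36, M2 done=53
  J1: M1 done=44, M2 done=60
= Sequence: J3 → J4 → J2 → J1, Makespan: 60


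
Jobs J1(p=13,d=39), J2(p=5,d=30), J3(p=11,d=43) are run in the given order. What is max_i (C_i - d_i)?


Lateness per job (L = C - d):
  J1: C=13, d=39, L=-26
  J2: C=18, d=30, L=-12
  J3: C=29, d=43, L=-14
Lmax = max(-26, -12, -14)
= -12


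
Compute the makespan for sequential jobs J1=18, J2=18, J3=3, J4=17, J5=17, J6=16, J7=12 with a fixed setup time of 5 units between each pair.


Makespan = Σ processing + (n-1) × setup
= (18 + 18 + 3 + 17 + 17 + 16 + 12) + (7-1)×5
= 101 + 30
= 131 time units


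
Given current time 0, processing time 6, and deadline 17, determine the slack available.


Slack = due - current_time - processing
= 17 - 0 - 6
= 11


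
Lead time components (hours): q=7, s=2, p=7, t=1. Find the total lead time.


Lead time = queue + setup + processing + transit
= 7 + 2 + 7 + 1
= 17 hours


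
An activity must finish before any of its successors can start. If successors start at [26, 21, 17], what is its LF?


LF = min of all successor start times
Successors start at: [26, 21, 17]
LF = min(26, 21, 17)
= 17


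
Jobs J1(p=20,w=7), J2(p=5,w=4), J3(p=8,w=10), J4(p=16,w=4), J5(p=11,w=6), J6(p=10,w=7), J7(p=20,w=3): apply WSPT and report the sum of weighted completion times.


WSPT order (by p/w): J3 → J2 → J6 → J5 → J1 → J4 → J7
  J3: C=8, w·C=10×8=80
  J2: C=13, w·C=4×13=52
  J6: C=23, w·C=7×23=161
  J5: C=34, w·C=6×34=204
  J1: C=54, w·C=7×54=378
  J4: C=70, w·C=4×70=280
  J7: C=90, w·C=3×90=270
Σ w·C = 1425
= 1425


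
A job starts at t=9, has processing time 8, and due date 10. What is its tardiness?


Completion = start + processing = 9 + 8 = 17
Tardiness = max(0, C - d) = max(0, 17 - 10)
= max(0, 7)
= 7


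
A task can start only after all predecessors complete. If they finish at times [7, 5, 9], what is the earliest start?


ES = max of all predecessor completion times
Predecessors: [7, 5, 9]
ES = max(7, 5, 9)
= 9


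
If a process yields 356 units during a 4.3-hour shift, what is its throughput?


Throughput = units / time
= 356 / 4.3
= 82.8 units/hour


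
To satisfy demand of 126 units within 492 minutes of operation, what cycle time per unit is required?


Cycle time = available time / demand
= 492 / 126
= 3.90 min/unit


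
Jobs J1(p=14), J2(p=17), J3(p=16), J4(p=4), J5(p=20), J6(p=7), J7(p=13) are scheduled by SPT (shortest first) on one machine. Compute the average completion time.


SPT order: J4 → J6 → J7 → J1 → J3 → J2 → J5
Completion times:
  J4: C=4
  J6: C=11
  J7: C=24
  J1: C=38
  J3: C=54
  J2: C=71
  J5: C=91
Sum = 293, n = 7
Mean flow = 293/7
= 41.86


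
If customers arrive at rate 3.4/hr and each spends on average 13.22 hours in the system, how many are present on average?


Little's law: L = λ × W
= 3.4 × 13.22
= 44.95


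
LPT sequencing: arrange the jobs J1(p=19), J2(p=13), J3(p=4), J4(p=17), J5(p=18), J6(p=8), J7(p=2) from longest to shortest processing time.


LPT: sort by longest processing time first
  J1: p=19
  J5: p=18
  J4: p=17
  J2: p=13
  J6: p=8
  J3: p=4
  J7: p=2
Order: J1 → J5 → J4 → J2 → J6 → J3 → J7


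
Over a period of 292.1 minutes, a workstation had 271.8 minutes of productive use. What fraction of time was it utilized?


Utilization = busy / total × 100
= 271.8 / 292.1 × 100
= 93.1%


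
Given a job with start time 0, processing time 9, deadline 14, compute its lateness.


Completion = 0 + 9 = 9
Lateness = C - d = 9 - 14
= -5


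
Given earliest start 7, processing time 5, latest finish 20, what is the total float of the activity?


EF = ES + duration = 7 + 5 = 12
LS = LF - duration = 20 - 5 = 15
Total Float = LF - EF = 20 - 12
(or LS - ES = 15 - 7)
= 8


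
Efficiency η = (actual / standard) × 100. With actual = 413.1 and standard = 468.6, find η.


Efficiency = (actual / standard) × 100
= (413.1 / 468.6) × 100
= 88.2%


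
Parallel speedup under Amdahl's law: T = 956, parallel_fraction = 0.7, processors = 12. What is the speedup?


Amdahl's law: T_p = T × ((1-p) + p/N)
= 956 × ((1-0.7) + 0.7/12)
= 956 × (0.30 + 0.0583)
= 956 × 0.3583
= 342.57
Speedup = 956/342.57
= 2.79×


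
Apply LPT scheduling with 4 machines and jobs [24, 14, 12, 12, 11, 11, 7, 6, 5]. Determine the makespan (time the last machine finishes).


Jobs (LPT sorted): [24, 14, 12, 12, 11, 11, 7, 6, 5]
Machines: 4
  J=24 → Machine 1 (load: 0+24=24)
  J=14 → Machine 2 (load: 0+14=14)
  J=12 → Machine 3 (load: 0+12=12)
  J=12 → Machine 4 (load: 0+12=12)
  J=11 → Machine 3 (load: 12+11=23)
  J=11 → Machine 4 (load: 12+11=23)
  J=7 → Machine 2 (load: 14+7=21)
  J=6 → Machine 2 (load: 21+6=27)
  J=5 → Machine 3 (load: 23+5=28)
Machine loads: [24, 27, 28, 23]
Makespan = max = 28 time units


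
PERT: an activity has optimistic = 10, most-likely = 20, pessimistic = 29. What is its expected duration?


te = (o + 4m + p) / 6
= (10 + 4×20 + 29) / 6
= (10 + 80 + 29) / 6
= 119 / 6
= 19.83


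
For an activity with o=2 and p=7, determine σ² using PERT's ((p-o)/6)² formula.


σ² = ((p - o) / 6)² = (p - o)² / 36
= (7 - 2)² / 36
= 5² / 36
= 25 / 36
= 0.6944


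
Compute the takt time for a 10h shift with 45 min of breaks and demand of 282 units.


Available = 10×60 - 45 = 555 min
Takt time = 555 / 282
= 1.97 min/unit


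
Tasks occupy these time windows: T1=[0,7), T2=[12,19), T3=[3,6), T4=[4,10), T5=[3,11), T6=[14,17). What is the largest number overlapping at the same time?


Check each time point for overlaps:
  t=4: 4 tasks active (T1, T3, T4, T5)
Max concurrent = 4


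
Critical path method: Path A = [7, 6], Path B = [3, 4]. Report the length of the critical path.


Path A: 7 + 6 = 13
Path B: 3 + 4 = 7
Critical path = longest = max(13, 7)
= 13 (Path A)


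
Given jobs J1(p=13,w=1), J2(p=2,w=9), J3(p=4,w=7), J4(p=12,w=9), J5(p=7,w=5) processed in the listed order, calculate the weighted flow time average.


Completion times:
  J1: C=13, w×C=1×13=13
  J2: C=15, w×C=9×15=135
  J3: C=19, w×C=7×19=133
  J4: C=31, w×C=9×31=279
  J5: C=38, w×C=5×38=190
Sum w×C = 750
Sum w = 31
Weighted avg = 750/31
= 24.19


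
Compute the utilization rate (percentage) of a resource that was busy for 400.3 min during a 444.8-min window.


Utilization = busy / total × 100
= 400.3 / 444.8 × 100
= 90.0%


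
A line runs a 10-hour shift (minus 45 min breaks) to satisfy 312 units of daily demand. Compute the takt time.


Available = 10×60 - 45 = 555 min
Takt time = 555 / 312
= 1.78 min/unit


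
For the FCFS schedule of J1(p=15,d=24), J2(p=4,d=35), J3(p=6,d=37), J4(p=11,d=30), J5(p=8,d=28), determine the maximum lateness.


Lateness per job (L = C - d):
  J1: C=15, d=24, L=-9
  J2: C=19, d=35, L=-16
  J3: C=25, d=37, L=-12
  J4: C=36, d=30, L=6
  J5: C=44, d=28, L=16
Lmax = max(-9, -16, -12, 6, 16)
= 16


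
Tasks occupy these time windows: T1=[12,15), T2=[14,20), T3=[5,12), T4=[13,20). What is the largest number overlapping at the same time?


Check each time point for overlaps:
  t=14: 3 tasks active (T1, T2, T4)
Max concurrent = 3


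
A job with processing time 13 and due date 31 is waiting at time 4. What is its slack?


Slack = due - current_time - processing
= 31 - 4 - 13
= 14


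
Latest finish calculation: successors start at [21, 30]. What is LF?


LF = min of all successor start times
Successors start at: [21, 30]
LF = min(21, 30)
= 21


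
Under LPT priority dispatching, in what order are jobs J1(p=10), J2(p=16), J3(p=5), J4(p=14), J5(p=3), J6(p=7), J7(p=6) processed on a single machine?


LPT: sort by longest processing time first
  J2: p=16
  J4: p=14
  J1: p=10
  J6: p=7
  J7: p=6
  J3: p=5
  J5: p=3
Order: J2 → J4 → J1 → J6 → J7 → J3 → J5


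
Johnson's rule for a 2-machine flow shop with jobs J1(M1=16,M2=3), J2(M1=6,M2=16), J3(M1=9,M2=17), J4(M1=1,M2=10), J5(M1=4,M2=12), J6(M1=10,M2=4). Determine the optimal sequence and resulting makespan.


Johnson's rule:
Group 1 (M1≤M2, sort by M1): ['J4', 'J5', 'J2', 'J3']
Group 2 (M1>M2, sort desc M2): ['J6', 'J1']
Sequence: J4 → J5 → J2 → J3 → J6 → J1
Makespan calculation:
  J4: M1 done=1, M2 done=11
  J5: M1 done=5, M2 done=23
  J2: M1 done=11, M2 done=39
  J3: M1 done=20, M2 done=56
  J6: M1 done=30, M2 done=60
  J1: M1 done=46, M2 done=63
= Sequence: J4 → J5 → J2 → J3 → J6 → J1, Makespan: 63


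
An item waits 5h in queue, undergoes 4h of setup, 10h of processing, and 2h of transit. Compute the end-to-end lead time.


Lead time = queue + setup + processing + transit
= 5 + 4 + 10 + 2
= 21 hours


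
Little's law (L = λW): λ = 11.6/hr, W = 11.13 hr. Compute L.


Little's law: L = λ × W
= 11.6 × 11.13
= 129.11


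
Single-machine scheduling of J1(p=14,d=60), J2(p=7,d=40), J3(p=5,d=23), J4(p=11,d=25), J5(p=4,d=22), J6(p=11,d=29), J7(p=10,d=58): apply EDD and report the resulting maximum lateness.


EDD order: J5 → J3 → J4 → J6 → J2 → J7 → J1
Completion and lateness:
  J5: C=4, d=22, L=4-22=-18
  J3: C=9, d=23, L=9-23=-14
  J4: C=20, d=25, L=20-25=-5
  J6: C=31, d=29, L=31-29=2
  J2: C=38, d=40, L=38-40=-2
  J7: C=48, d=58, L=48-58=-10
  J1: C=62, d=60, L=62-60=2
Lmax = max(-18, -14, -5, 2, -2, -10, 2)
= 2


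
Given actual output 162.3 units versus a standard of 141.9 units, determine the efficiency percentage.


Efficiency = (actual / standard) × 100
= (162.3 / 141.9) × 100
= 114.4%


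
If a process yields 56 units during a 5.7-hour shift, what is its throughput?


Throughput = units / time
= 56 / 5.7
= 9.8 units/hour


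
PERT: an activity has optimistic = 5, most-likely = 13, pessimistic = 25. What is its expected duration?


te = (o + 4m + p) / 6
= (5 + 4×13 + 25) / 6
= (5 + 52 + 25) / 6
= 82 / 6
= 13.67


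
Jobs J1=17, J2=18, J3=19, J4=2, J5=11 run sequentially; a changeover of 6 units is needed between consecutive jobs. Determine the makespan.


Makespan = Σ processing + (n-1) × setup
= (17 + 18 + 19 + 2 + 11) + (5-1)×6
= 67 + 24
= 91 time units


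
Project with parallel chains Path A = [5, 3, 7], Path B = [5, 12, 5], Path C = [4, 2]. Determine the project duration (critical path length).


Path A: 5 + 3 + 7 = 15
Path B: 5 + 12 + 5 = 22
Path C: 4 + 2 = 6
Critical path = longest = max(15, 22, 6)
= 22 (Path B)


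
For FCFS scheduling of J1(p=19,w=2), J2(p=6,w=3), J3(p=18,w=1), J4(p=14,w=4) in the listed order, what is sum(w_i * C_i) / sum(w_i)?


Completion times:
  J1: C=19, w×C=2×19=38
  J2: C=25, w×C=3×25=75
  J3: C=43, w×C=1×43=43
  J4: C=57, w×C=4×57=228
Sum w×C = 384
Sum w = 10
Weighted avg = 384/10
= 38.40


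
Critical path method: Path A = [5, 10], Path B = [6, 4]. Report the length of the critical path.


Path A: 5 + 10 = 15
Path B: 6 + 4 = 10
Critical path = longest = max(15, 10)
= 15 (Path A)


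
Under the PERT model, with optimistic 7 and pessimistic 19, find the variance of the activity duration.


σ² = ((p - o) / 6)² = (p - o)² / 36
= (19 - 7)² / 36
= 12² / 36
= 144 / 36
= 4.0000


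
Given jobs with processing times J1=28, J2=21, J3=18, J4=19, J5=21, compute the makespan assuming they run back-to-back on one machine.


Sequential makespan: sum all processing times
= 28 + 21 + 18 + 19 + 21
= 107 time units


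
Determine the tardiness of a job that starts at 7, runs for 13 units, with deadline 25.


Completion = start + processing = 7 + 13 = 20
Tardiness = max(0, C - d) = max(0, 20 - 25)
= max(0, -5)
= 0


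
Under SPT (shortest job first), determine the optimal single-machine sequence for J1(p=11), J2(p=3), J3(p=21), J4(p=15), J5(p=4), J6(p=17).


SPT: sort by shortest processing time
  J2: p=3
  J5: p=4
  J1: p=11
  J4: p=15
  J6: p=17
  J3: p=21
Order: J2 → J5 → J1 → J4 → J6 → J3


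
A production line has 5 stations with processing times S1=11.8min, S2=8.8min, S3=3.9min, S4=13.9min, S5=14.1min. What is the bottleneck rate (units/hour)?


Bottleneck = longest station time
Station times: [11.8, 8.8, 3.9, 13.9, 14.1]
Max = 14.1 min
Rate = 60 / 14.1
= 4.26 units/hour (bottleneck: 14.1min)


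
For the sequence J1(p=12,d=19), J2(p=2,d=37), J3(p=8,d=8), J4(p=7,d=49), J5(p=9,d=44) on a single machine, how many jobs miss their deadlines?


Completion vs due date:
  J1: C=12, d=19 → on time
  J2: C=14, d=37 → on time
  J3: C=22, d=8 → TARDY
  J4: C=29, d=49 → on time
  J5: C=38, d=44 → on time
Tardy jobs: J3
Count = 1


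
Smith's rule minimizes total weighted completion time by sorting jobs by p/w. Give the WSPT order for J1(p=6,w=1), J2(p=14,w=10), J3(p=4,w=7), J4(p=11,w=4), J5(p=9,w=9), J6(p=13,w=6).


WSPT (Smith's rule): sort by p/w ascending
  J3: p/w = 4/7 = 0.571
  J5: p/w = 9/9 = 1.000
  J2: p/w = 14/10 = 1.400
  J6: p/w = 13/6 = 2.167
  J4: p/w = 11/4 = 2.750
  J1: p/w = 6/1 = 6.000
Order: J3 → J5 → J2 → J6 → J4 → J1


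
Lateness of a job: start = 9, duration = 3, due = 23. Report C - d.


Completion = 9 + 3 = 12
Lateness = C - d = 12 - 23
= -11


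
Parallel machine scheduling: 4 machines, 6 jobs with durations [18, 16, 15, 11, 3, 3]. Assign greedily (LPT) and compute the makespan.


Jobs (LPT sorted): [18, 16, 15, 11, 3, 3]
Machines: 4
  J=18 → Machine 1 (load: 0+18=18)
  J=16 → Machine 2 (load: 0+16=16)
  J=15 → Machine 3 (load: 0+15=15)
  J=11 → Machine 4 (load: 0+11=11)
  J=3 → Machine 4 (load: 11+3=14)
  J=3 → Machine 4 (load: 14+3=17)
Machine loads: [18, 16, 15, 17]
Makespan = max = 18 time units


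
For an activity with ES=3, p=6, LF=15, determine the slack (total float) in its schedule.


EF = ES + duration = 3 + 6 = 9
LS = LF - duration = 15 - 6 = 9
Total Float = LF - EF = 15 - 9
(or LS - ES = 9 - 3)
= 6


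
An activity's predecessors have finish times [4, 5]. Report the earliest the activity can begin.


ES = max of all predecessor completion times
Predecessors: [4, 5]
ES = max(4, 5)
= 5


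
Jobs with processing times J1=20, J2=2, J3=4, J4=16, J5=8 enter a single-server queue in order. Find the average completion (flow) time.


Completion times:
  J1: completes at 20
  J2: completes at 22
  J3: completes at 26
  J4: completes at 42
  J5: completes at 50
Sum = 160
Average = 160/5
= 32.00


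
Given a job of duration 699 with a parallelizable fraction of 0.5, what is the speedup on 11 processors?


Amdahl's law: T_p = T × ((1-p) + p/N)
= 699 × ((1-0.5) + 0.5/11)
= 699 × (0.50 + 0.0455)
= 699 × 0.5455
= 381.27
Speedup = 699/381.27
= 1.83×


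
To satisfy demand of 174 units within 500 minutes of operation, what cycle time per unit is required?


Cycle time = available time / demand
= 500 / 174
= 2.87 min/unit


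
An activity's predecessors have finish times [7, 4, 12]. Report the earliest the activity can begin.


ES = max of all predecessor completion times
Predecessors: [7, 4, 12]
ES = max(7, 4, 12)
= 12


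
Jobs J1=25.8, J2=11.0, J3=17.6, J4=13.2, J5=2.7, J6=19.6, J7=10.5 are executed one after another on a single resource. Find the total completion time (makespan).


Sequential makespan: sum all processing times
= 25.8 + 11.0 + 17.6 + 13.2 + 2.7 + 19.6 + 10.5
= 100.4 time units


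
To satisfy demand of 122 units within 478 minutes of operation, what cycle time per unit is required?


Cycle time = available time / demand
= 478 / 122
= 3.92 min/unit


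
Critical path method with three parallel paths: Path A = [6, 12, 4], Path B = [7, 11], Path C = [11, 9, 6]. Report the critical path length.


Path A: 6 + 12 + 4 = 22
Path B: 7 + 11 = 18
Path C: 11 + 9 + 6 = 26
Critical path = longest = max(22, 18, 26)
= 26 (Path C)


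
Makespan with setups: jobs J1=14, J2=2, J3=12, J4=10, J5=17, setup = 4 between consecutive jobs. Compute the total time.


Makespan = Σ processing + (n-1) × setup
= (14 + 2 + 12 + 10 + 17) + (5-1)×4
= 55 + 16
= 71 time units


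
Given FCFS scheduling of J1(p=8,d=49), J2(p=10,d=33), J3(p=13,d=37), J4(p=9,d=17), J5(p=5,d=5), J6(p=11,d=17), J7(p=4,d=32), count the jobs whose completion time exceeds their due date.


Completion vs due date:
  J1: C=8, d=49 → on time
  J2: C=18, d=33 → on time
  J3: C=31, d=37 → on time
  J4: C=40, d=17 → TARDY
  J5: C=45, d=5 → TARDY
  J6: C=56, d=17 → TARDY
  J7: C=60, d=32 → TARDY
Tardy jobs: J4, J5, J6, J7
Count = 4


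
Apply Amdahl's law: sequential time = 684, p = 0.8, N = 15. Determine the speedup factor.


Amdahl's law: T_p = T × ((1-p) + p/N)
= 684 × ((1-0.8) + 0.8/15)
= 684 × (0.20 + 0.0533)
= 684 × 0.2533
= 173.28
Speedup = 684/173.28
= 3.95×


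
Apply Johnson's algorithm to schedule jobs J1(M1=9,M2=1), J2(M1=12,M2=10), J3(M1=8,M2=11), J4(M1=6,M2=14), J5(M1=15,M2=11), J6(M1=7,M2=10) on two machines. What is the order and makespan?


Johnson's rule:
Group 1 (M1≤M2, sort by M1): ['J4', 'J6', 'J3']
Group 2 (M1>M2, sort desc M2): ['J5', 'J2', 'J1']
Sequence: J4 → J6 → J3 → J5 → J2 → J1
Makespan calculation:
  J4: M1 done=6, M2 done=20
  J6: M1 done=13, M2 done=30
  J3: M1 done=21, M2 done=41
  J5: M1 done=36, M2 done=52
  J2: M1 done=48, M2 done=62
  J1: M1 done=57, M2 done=63
= Sequence: J4 → J6 → J3 → J5 → J2 → J1, Makespan: 63


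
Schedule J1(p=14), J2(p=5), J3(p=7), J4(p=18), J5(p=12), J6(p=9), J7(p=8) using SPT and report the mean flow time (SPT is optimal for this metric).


SPT order: J2 → J3 → J7 → J6 → J5 → J1 → J4
Completion times:
  J2: C=5
  J3: C=12
  J7: C=20
  J6: C=29
  J5: C=41
  J1: C=55
  J4: C=73
Sum = 235, n = 7
Mean flow = 235/7
= 33.57


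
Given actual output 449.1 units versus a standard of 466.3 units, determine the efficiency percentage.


Efficiency = (actual / standard) × 100
= (449.1 / 466.3) × 100
= 96.3%


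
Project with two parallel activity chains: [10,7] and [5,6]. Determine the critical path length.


Path A: 10 + 7 = 17
Path B: 5 + 6 = 11
Critical path = longest = max(17, 11)
= 17 (Path A)


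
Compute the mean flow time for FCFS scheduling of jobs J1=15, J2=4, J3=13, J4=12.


Completion times:
  J1: completes at 15
  J2: completes at 19
  J3: completes at 32
  J4: completes at 44
Sum = 110
Average = 110/4
= 27.50


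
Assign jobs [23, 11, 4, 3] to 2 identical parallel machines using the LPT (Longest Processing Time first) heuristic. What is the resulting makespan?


Jobs (LPT sorted): [23, 11, 4, 3]
Machines: 2
  J=23 → Machine 1 (load: 0+23=23)
  J=11 → Machine 2 (load: 0+11=11)
  J=4 → Machine 2 (load: 11+4=15)
  J=3 → Machine 2 (load: 15+3=18)
Machine loads: [23, 18]
Makespan = max = 23 time units


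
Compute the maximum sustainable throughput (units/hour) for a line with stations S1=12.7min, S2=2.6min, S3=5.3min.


Bottleneck = longest station time
Station times: [12.7, 2.6, 5.3]
Max = 12.7 min
Rate = 60 / 12.7
= 4.72 units/hour (bottleneck: 12.7min)


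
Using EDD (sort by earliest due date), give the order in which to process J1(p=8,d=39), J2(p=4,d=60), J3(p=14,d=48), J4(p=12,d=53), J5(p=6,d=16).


EDD: sort by earliest due date
  J5: d=16, p=6
  J1: d=39, p=8
  J3: d=48, p=14
  J4: d=53, p=12
  J2: d=60, p=4
Order: J5 → J1 → J3 → J4 → J2


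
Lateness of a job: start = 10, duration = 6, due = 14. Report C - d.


Completion = 10 + 6 = 16
Lateness = C - d = 16 - 14
= 2


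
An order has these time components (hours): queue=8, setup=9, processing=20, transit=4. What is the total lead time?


Lead time = queue + setup + processing + transit
= 8 + 9 + 20 + 4
= 41 hours


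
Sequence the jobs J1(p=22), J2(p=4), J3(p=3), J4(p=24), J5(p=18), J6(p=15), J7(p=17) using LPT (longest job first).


LPT: sort by longest processing time first
  J4: p=24
  J1: p=22
  J5: p=18
  J7: p=17
  J6: p=15
  J2: p=4
  J3: p=3
Order: J4 → J1 → J5 → J7 → J6 → J2 → J3


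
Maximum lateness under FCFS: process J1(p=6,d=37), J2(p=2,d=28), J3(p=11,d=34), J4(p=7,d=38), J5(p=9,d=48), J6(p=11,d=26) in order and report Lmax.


Lateness per job (L = C - d):
  J1: C=6, d=37, L=-31
  J2: C=8, d=28, L=-20
  J3: C=19, d=34, L=-15
  J4: C=26, d=38, L=-12
  J5: C=35, d=48, L=-13
  J6: C=46, d=26, L=20
Lmax = max(-31, -20, -15, -12, -13, 20)
= 20


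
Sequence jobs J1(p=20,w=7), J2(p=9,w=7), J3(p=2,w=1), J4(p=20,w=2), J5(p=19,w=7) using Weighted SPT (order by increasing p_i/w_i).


WSPT (Smith's rule): sort by p/w ascending
  J2: p/w = 9/7 = 1.286
  J3: p/w = 2/1 = 2.000
  J5: p/w = 19/7 = 2.714
  J1: p/w = 20/7 = 2.857
  J4: p/w = 20/2 = 10.000
Order: J2 → J3 → J5 → J1 → J4


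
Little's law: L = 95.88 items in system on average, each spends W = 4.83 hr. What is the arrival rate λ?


Little's law: L = λW → λ = L / W
= 95.88 / 4.83
= 19.85 per hour


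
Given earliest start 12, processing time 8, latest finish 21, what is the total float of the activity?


EF = ES + duration = 12 + 8 = 20
LS = LF - duration = 21 - 8 = 13
Total Float = LF - EF = 21 - 20
(or LS - ES = 13 - 12)
= 1


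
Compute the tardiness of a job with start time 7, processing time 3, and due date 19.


Completion = start + processing = 7 + 3 = 10
Tardiness = max(0, C - d) = max(0, 10 - 19)
= max(0, -9)
= 0


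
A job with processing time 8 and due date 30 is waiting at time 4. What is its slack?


Slack = due - current_time - processing
= 30 - 4 - 8
= 18


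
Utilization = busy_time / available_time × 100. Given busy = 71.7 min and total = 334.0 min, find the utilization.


Utilization = busy / total × 100
= 71.7 / 334.0 × 100
= 21.5%


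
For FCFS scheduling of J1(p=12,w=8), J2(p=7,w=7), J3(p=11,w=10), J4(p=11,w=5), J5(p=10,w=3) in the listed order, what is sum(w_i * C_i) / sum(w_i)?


Completion times:
  J1: C=12, w×C=8×12=96
  J2: C=19, w×C=7×19=133
  J3: C=30, w×C=10×30=300
  J4: C=41, w×C=5×41=205
  J5: C=51, w×C=3×51=153
Sum w×C = 887
Sum w = 33
Weighted avg = 887/33
= 26.88


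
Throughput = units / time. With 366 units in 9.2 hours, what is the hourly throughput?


Throughput = units / time
= 366 / 9.2
= 39.8 units/hour


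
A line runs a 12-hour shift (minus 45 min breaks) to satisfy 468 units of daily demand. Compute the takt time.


Available = 12×60 - 45 = 675 min
Takt time = 675 / 468
= 1.44 min/unit


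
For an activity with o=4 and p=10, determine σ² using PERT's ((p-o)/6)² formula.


σ² = ((p - o) / 6)² = (p - o)² / 36
= (10 - 4)² / 36
= 6² / 36
= 36 / 36
= 1.0000


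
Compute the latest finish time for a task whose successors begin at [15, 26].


LF = min of all successor start times
Successors start at: [15, 26]
LF = min(15, 26)
= 15


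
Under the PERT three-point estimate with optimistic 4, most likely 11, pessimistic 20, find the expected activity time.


te = (o + 4m + p) / 6
= (4 + 4×11 + 20) / 6
= (4 + 44 + 20) / 6
= 68 / 6
= 11.33


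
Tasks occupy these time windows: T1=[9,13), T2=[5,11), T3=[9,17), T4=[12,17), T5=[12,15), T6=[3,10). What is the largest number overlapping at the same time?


Check each time point for overlaps:
  t=9: 4 tasks active (T1, T2, T3, T6)
Max concurrent = 4


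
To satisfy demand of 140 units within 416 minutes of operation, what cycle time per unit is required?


Cycle time = available time / demand
= 416 / 140
= 2.97 min/unit


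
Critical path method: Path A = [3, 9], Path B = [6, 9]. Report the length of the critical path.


Path A: 3 + 9 = 12
Path B: 6 + 9 = 15
Critical path = longest = max(12, 15)
= 15 (Path B)


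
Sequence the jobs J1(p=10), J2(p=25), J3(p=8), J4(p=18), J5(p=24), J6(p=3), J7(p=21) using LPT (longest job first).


LPT: sort by longest processing time first
  J2: p=25
  J5: p=24
  J7: p=21
  J4: p=18
  J1: p=10
  J3: p=8
  J6: p=3
Order: J2 → J5 → J7 → J4 → J1 → J3 → J6


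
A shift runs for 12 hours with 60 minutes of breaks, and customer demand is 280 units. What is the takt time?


Available = 12×60 - 60 = 660 min
Takt time = 660 / 280
= 2.36 min/unit


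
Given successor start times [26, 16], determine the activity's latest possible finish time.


LF = min of all successor start times
Successors start at: [26, 16]
LF = min(26, 16)
= 16


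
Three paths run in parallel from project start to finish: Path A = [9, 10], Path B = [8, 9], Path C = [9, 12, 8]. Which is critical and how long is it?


Path A: 9 + 10 = 19
Path B: 8 + 9 = 17
Path C: 9 + 12 + 8 = 29
Critical path = longest = max(19, 17, 29)
= 29 (Path C)


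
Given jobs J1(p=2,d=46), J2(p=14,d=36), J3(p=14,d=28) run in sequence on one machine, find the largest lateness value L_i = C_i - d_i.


Lateness per job (L = C - d):
  J1: C=2, d=46, L=-44
  J2: C=16, d=36, L=-20
  J3: C=30, d=28, L=2
Lmax = max(-44, -20, 2)
= 2


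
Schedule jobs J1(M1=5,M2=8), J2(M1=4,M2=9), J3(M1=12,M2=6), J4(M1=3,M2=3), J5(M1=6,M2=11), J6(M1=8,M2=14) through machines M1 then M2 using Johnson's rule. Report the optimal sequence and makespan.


Johnson's rule:
Group 1 (M1≤M2, sort by M1): ['J4', 'J2', 'J1', 'J5', 'J6']
Group 2 (M1>M2, sort desc M2): ['J3']
Sequence: J4 → J2 → J1 → J5 → J6 → J3
Makespan calculation:
  J4: M1 done=3, M2 done=6
  J2: M1 done=7, M2 done=16
  J1: M1 done=12, M2 done=24
  J5: M1 done=18, M2 done=35
  J6: M1 done=26, M2 done=49
  J3: M1 done=38, M2 done=55
= Sequence: J4 → J2 → J1 → J5 → J6 → J3, Makespan: 55


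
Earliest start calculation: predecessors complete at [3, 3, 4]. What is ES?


ES = max of all predecessor completion times
Predecessors: [3, 3, 4]
ES = max(3, 3, 4)
= 4


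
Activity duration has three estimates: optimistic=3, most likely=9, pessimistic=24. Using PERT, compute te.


te = (o + 4m + p) / 6
= (3 + 4×9 + 24) / 6
= (3 + 36 + 24) / 6
= 63 / 6
= 10.50


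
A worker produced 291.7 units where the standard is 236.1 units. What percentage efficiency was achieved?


Efficiency = (actual / standard) × 100
= (291.7 / 236.1) × 100
= 123.5%


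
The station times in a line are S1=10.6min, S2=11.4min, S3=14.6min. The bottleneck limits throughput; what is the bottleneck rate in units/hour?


Bottleneck = longest station time
Station times: [10.6, 11.4, 14.6]
Max = 14.6 min
Rate = 60 / 14.6
= 4.11 units/hour (bottleneck: 14.6min)


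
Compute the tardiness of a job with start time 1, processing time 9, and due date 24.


Completion = start + processing = 1 + 9 = 10
Tardiness = max(0, C - d) = max(0, 10 - 24)
= max(0, -14)
= 0


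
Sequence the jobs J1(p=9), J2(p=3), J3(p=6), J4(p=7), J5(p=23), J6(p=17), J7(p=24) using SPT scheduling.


SPT: sort by shortest processing time
  J2: p=3
  J3: p=6
  J4: p=7
  J1: p=9
  J6: p=17
  J5: p=23
  J7: p=24
Order: J2 → J3 → J4 → J1 → J6 → J5 → J7


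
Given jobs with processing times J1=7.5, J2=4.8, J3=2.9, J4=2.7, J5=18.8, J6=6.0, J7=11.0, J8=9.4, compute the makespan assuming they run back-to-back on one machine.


Sequential makespan: sum all processing times
= 7.5 + 4.8 + 2.9 + 2.7 + 18.8 + 6.0 + 11.0 + 9.4
= 63.1 time units


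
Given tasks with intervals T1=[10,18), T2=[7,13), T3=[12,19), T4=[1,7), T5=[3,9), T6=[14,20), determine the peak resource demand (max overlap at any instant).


Check each time point for overlaps:
  t=12: 3 tasks active (T1, T2, T3)
Max concurrent = 3


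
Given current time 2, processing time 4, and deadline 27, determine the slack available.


Slack = due - current_time - processing
= 27 - 2 - 4
= 21


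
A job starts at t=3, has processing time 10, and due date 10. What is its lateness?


Completion = 3 + 10 = 13
Lateness = C - d = 13 - 10
= 3


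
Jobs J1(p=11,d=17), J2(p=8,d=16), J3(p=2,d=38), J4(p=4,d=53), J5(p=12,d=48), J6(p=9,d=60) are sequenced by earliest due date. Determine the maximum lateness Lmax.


EDD order: J2 → J1 → J3 → J5 → J4 → J6
Completion and lateness:
  J2: C=8, d=16, L=8-16=-8
  J1: C=19, d=17, L=19-17=2
  J3: C=21, d=38, L=21-38=-17
  J5: C=33, d=48, L=33-48=-15
  J4: C=37, d=53, L=37-53=-16
  J6: C=46, d=60, L=46-60=-14
Lmax = max(-8, 2, -17, -15, -16, -14)
= 2


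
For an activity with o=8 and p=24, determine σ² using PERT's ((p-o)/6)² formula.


σ² = ((p - o) / 6)² = (p - o)² / 36
= (24 - 8)² / 36
= 16² / 36
= 256 / 36
= 7.1111


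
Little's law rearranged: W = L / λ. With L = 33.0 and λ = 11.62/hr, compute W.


Little's law: L = λW → W = L / λ
= 33.0 / 11.62
= 2.84 hours


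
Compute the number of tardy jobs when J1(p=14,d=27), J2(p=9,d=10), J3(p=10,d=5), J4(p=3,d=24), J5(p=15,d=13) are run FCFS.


Completion vs due date:
  J1: C=14, d=27 → on time
  J2: C=23, d=10 → TARDY
  J3: C=33, d=5 → TARDY
  J4: C=36, d=24 → TARDY
  J5: C=51, d=13 → TARDY
Tardy jobs: J2, J3, J4, J5
Count = 4


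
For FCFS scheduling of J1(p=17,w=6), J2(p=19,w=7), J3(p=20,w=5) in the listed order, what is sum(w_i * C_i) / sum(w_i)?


Completion times:
  J1: C=17, w×C=6×17=102
  J2: C=36, w×C=7×36=252
  J3: C=56, w×C=5×56=280
Sum w×C = 634
Sum w = 18
Weighted avg = 634/18
= 35.22


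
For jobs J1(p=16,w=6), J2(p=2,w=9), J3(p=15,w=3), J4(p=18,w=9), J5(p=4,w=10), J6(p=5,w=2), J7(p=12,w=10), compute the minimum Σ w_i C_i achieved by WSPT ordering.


WSPT order (by p/w): J2 → J5 → J7 → J4 → J6 → J1 → J3
  J2: C=2, w·C=9×2=18
  J5: C=6, w·C=10×6=60
  J7: C=18, w·C=10×18=180
  J4: C=36, w·C=9×36=324
  J6: C=41, w·C=2×41=82
  J1: C=57, w·C=6×57=342
  J3: C=72, w·C=3×72=216
Σ w·C = 1222
= 1222


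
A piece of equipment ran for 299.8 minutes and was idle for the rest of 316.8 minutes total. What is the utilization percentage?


Utilization = busy / total × 100
= 299.8 / 316.8 × 100
= 94.6%


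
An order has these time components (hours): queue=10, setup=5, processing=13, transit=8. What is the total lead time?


Lead time = queue + setup + processing + transit
= 10 + 5 + 13 + 8
= 36 hours


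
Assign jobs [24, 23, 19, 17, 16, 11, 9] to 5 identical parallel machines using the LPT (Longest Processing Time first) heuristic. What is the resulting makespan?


Jobs (LPT sorted): [24, 23, 19, 17, 16, 11, 9]
Machines: 5
  J=24 → Machine 1 (load: 0+24=24)
  J=23 → Machine 2 (load: 0+23=23)
  J=19 → Machine 3 (load: 0+19=19)
  J=17 → Machine 4 (load: 0+17=17)
  J=16 → Machine 5 (load: 0+16=16)
  J=11 → Machine 5 (load: 16+11=27)
  J=9 → Machine 4 (load: 17+9=26)
Machine loads: [24, 23, 19, 26, 27]
Makespan = max = 27 time units


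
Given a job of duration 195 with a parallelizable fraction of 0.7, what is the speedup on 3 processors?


Amdahl's law: T_p = T × ((1-p) + p/N)
= 195 × ((1-0.7) + 0.7/3)
= 195 × (0.30 + 0.2333)
= 195 × 0.5333
= 104.00
Speedup = 195/104.00
= 1.88×


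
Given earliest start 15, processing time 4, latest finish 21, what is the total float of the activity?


EF = ES + duration = 15 + 4 = 19
LS = LF - duration = 21 - 4 = 17
Total Float = LF - EF = 21 - 19
(or LS - ES = 17 - 15)
= 2


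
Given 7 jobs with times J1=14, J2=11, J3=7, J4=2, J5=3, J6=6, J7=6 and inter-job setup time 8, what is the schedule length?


Makespan = Σ processing + (n-1) × setup
= (14 + 11 + 7 + 2 + 3 + 6 + 6) + (7-1)×8
= 49 + 48
= 97 time units


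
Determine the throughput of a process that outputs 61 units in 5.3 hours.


Throughput = units / time
= 61 / 5.3
= 11.5 units/hour


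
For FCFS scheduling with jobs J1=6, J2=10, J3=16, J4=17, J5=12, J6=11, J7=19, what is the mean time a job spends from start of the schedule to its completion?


Completion times:
  J1: completes at 6
  J2: completes at 16
  J3: completes at 32
  J4: completes at 49
  J5: completes at 61
  J6: completes at 72
  J7: completes at 91
Sum = 327
Average = 327/7
= 46.71


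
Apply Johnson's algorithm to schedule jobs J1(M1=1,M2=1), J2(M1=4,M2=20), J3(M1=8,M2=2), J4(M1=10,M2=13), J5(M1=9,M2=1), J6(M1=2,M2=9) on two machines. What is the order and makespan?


Johnson's rule:
Group 1 (M1≤M2, sort by M1): ['J1', 'J6', 'J2', 'J4']
Group 2 (M1>M2, sort desc M2): ['J3', 'J5']
Sequence: J1 → J6 → J2 → J4 → J3 → J5
Makespan calculation:
  J1: M1 done=1, M2 done=2
  J6: M1 done=3, M2 done=12
  J2: M1 done=7, M2 done=32
  J4: M1 done=17, M2 done=45
  J3: M1 done=25, M2 done=47
  J5: M1 done=34, M2 done=48
= Sequence: J1 → J6 → J2 → J4 → J3 → J5, Makespan: 48


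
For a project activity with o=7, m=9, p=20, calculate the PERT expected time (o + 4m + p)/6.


te = (o + 4m + p) / 6
= (7 + 4×9 + 20) / 6
= (7 + 36 + 20) / 6
= 63 / 6
= 10.50


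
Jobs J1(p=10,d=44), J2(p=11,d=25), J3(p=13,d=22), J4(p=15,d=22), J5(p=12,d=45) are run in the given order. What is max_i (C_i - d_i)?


Lateness per job (L = C - d):
  J1: C=10, d=44, L=-34
  J2: C=21, d=25, L=-4
  J3: C=34, d=22, L=12
  J4: C=49, d=22, L=27
  J5: C=61, d=45, L=16
Lmax = max(-34, -4, 12, 27, 16)
= 27


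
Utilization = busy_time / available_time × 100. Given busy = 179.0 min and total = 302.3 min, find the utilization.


Utilization = busy / total × 100
= 179.0 / 302.3 × 100
= 59.2%


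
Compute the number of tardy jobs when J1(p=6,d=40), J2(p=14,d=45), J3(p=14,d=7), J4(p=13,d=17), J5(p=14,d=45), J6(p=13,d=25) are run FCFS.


Completion vs due date:
  J1: C=6, d=40 → on time
  J2: C=20, d=45 → on time
  J3: C=34, d=7 → TARDY
  J4: C=47, d=17 → TARDY
  J5: C=61, d=45 → TARDY
  J6: C=74, d=25 → TARDY
Tardy jobs: J3, J4, J5, J6
Count = 4


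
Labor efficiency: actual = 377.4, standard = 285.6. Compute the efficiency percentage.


Efficiency = (actual / standard) × 100
= (377.4 / 285.6) × 100
= 132.1%


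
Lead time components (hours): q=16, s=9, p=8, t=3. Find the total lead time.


Lead time = queue + setup + processing + transit
= 16 + 9 + 8 + 3
= 36 hours


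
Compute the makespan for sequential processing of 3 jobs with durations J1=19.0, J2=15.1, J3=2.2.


Sequential makespan: sum all processing times
= 19.0 + 15.1 + 2.2
= 36.3 time units


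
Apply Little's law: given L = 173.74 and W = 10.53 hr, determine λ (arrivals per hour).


Little's law: L = λW → λ = L / W
= 173.74 / 10.53
= 16.50 per hour


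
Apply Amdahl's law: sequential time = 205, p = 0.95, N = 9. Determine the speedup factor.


Amdahl's law: T_p = T × ((1-p) + p/N)
= 205 × ((1-0.95) + 0.95/9)
= 205 × (0.05 + 0.1056)
= 205 × 0.1556
= 31.89
Speedup = 205/31.89
= 6.43×


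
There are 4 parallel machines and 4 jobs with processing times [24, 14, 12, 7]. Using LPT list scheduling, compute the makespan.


Jobs (LPT sorted): [24, 14, 12, 7]
Machines: 4
  J=24 → Machine 1 (load: 0+24=24)
  J=14 → Machine 2 (load: 0+14=14)
  J=12 → Machine 3 (load: 0+12=12)
  J=7 → Machine 4 (load: 0+7=7)
Machine loads: [24, 14, 12, 7]
Makespan = max = 24 time units


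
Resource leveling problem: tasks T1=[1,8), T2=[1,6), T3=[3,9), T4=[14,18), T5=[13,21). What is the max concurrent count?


Check each time point for overlaps:
  t=3: 3 tasks active (T1, T2, T3)
Max concurrent = 3
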